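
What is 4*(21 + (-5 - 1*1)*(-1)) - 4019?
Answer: -3911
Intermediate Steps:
4*(21 + (-5 - 1*1)*(-1)) - 4019 = 4*(21 + (-5 - 1)*(-1)) - 4019 = 4*(21 - 6*(-1)) - 4019 = 4*(21 + 6) - 4019 = 4*27 - 4019 = 108 - 4019 = -3911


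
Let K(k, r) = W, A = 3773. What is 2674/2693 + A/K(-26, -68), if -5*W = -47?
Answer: 50929123/126571 ≈ 402.38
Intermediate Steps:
W = 47/5 (W = -1/5*(-47) = 47/5 ≈ 9.4000)
K(k, r) = 47/5
2674/2693 + A/K(-26, -68) = 2674/2693 + 3773/(47/5) = 2674*(1/2693) + 3773*(5/47) = 2674/2693 + 18865/47 = 50929123/126571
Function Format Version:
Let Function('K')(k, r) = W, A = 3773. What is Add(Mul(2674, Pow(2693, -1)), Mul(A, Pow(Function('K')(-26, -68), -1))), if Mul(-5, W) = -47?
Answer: Rational(50929123, 126571) ≈ 402.38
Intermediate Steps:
W = Rational(47, 5) (W = Mul(Rational(-1, 5), -47) = Rational(47, 5) ≈ 9.4000)
Function('K')(k, r) = Rational(47, 5)
Add(Mul(2674, Pow(2693, -1)), Mul(A, Pow(Function('K')(-26, -68), -1))) = Add(Mul(2674, Pow(2693, -1)), Mul(3773, Pow(Rational(47, 5), -1))) = Add(Mul(2674, Rational(1, 2693)), Mul(3773, Rational(5, 47))) = Add(Rational(2674, 2693), Rational(18865, 47)) = Rational(50929123, 126571)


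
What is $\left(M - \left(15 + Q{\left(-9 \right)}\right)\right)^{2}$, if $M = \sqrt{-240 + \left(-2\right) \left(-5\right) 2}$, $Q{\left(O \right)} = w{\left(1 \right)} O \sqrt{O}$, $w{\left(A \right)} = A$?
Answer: $\left(15 - 27 i - 2 i \sqrt{55}\right)^{2} \approx -1524.9 - 1255.0 i$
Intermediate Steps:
$Q{\left(O \right)} = O^{\frac{3}{2}}$ ($Q{\left(O \right)} = 1 O \sqrt{O} = 1 O^{\frac{3}{2}} = O^{\frac{3}{2}}$)
$M = 2 i \sqrt{55}$ ($M = \sqrt{-240 + 10 \cdot 2} = \sqrt{-240 + 20} = \sqrt{-220} = 2 i \sqrt{55} \approx 14.832 i$)
$\left(M - \left(15 + Q{\left(-9 \right)}\right)\right)^{2} = \left(2 i \sqrt{55} - \left(15 + \left(-9\right)^{\frac{3}{2}}\right)\right)^{2} = \left(2 i \sqrt{55} - \left(15 - 27 i\right)\right)^{2} = \left(-15 + 27 i + 2 i \sqrt{55}\right)^{2}$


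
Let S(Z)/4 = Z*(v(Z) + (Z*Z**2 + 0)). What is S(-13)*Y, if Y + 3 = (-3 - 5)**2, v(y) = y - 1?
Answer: 7013292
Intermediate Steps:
v(y) = -1 + y
S(Z) = 4*Z*(-1 + Z + Z**3) (S(Z) = 4*(Z*((-1 + Z) + (Z*Z**2 + 0))) = 4*(Z*((-1 + Z) + (Z**3 + 0))) = 4*(Z*((-1 + Z) + Z**3)) = 4*(Z*(-1 + Z + Z**3)) = 4*Z*(-1 + Z + Z**3))
Y = 61 (Y = -3 + (-3 - 5)**2 = -3 + (-8)**2 = -3 + 64 = 61)
S(-13)*Y = (4*(-13)*(-1 - 13 + (-13)**3))*61 = (4*(-13)*(-1 - 13 - 2197))*61 = (4*(-13)*(-2211))*61 = 114972*61 = 7013292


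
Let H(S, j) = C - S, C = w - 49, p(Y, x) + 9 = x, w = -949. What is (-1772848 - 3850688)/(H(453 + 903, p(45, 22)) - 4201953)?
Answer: 5623536/4204307 ≈ 1.3376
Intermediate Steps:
p(Y, x) = -9 + x
C = -998 (C = -949 - 49 = -998)
H(S, j) = -998 - S
(-1772848 - 3850688)/(H(453 + 903, p(45, 22)) - 4201953) = (-1772848 - 3850688)/((-998 - (453 + 903)) - 4201953) = -5623536/((-998 - 1*1356) - 4201953) = -5623536/((-998 - 1356) - 4201953) = -5623536/(-2354 - 4201953) = -5623536/(-4204307) = -5623536*(-1/4204307) = 5623536/4204307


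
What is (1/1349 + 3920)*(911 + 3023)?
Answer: 20803310654/1349 ≈ 1.5421e+7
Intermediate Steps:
(1/1349 + 3920)*(911 + 3023) = (1/1349 + 3920)*3934 = (5288081/1349)*3934 = 20803310654/1349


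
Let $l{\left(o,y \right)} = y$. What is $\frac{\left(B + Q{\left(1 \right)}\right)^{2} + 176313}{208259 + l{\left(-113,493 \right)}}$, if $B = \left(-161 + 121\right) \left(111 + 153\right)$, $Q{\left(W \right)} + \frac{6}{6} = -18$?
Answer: $\frac{56045777}{104376} \approx 536.96$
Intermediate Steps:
$Q{\left(W \right)} = -19$ ($Q{\left(W \right)} = -1 - 18 = -19$)
$B = -10560$ ($B = \left(-40\right) 264 = -10560$)
$\frac{\left(B + Q{\left(1 \right)}\right)^{2} + 176313}{208259 + l{\left(-113,493 \right)}} = \frac{\left(-10560 - 19\right)^{2} + 176313}{208259 + 493} = \frac{\left(-10579\right)^{2} + 176313}{208752} = \left(111915241 + 176313\right) \frac{1}{208752} = 112091554 \cdot \frac{1}{208752} = \frac{56045777}{104376}$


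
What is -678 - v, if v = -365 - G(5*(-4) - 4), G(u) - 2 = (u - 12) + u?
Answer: -371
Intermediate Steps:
G(u) = -10 + 2*u (G(u) = 2 + ((u - 12) + u) = 2 + ((-12 + u) + u) = 2 + (-12 + 2*u) = -10 + 2*u)
v = -307 (v = -365 - (-10 + 2*(5*(-4) - 4)) = -365 - (-10 + 2*(-20 - 4)) = -365 - (-10 + 2*(-24)) = -365 - (-10 - 48) = -365 - 1*(-58) = -365 + 58 = -307)
-678 - v = -678 - 1*(-307) = -678 + 307 = -371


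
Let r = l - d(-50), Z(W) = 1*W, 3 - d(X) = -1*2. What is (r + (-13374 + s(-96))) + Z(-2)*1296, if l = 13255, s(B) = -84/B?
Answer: -21721/8 ≈ -2715.1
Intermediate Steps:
d(X) = 5 (d(X) = 3 - (-1)*2 = 3 - 1*(-2) = 3 + 2 = 5)
Z(W) = W
r = 13250 (r = 13255 - 1*5 = 13255 - 5 = 13250)
(r + (-13374 + s(-96))) + Z(-2)*1296 = (13250 + (-13374 - 84/(-96))) - 2*1296 = (13250 + (-13374 - 84*(-1/96))) - 2592 = (13250 + (-13374 + 7/8)) - 2592 = (13250 - 106985/8) - 2592 = -985/8 - 2592 = -21721/8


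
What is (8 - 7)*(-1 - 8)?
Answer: -9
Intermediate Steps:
(8 - 7)*(-1 - 8) = 1*(-9) = -9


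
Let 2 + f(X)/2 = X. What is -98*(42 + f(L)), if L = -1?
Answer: -3528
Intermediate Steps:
f(X) = -4 + 2*X
-98*(42 + f(L)) = -98*(42 + (-4 + 2*(-1))) = -98*(42 + (-4 - 2)) = -98*(42 - 6) = -98*36 = -3528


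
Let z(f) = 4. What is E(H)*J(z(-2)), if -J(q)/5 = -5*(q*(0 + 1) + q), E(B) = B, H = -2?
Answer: -400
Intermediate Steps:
J(q) = 50*q (J(q) = -(-25)*(q*(0 + 1) + q) = -(-25)*(q*1 + q) = -(-25)*(q + q) = -(-25)*2*q = -(-50)*q = 50*q)
E(H)*J(z(-2)) = -100*4 = -2*200 = -400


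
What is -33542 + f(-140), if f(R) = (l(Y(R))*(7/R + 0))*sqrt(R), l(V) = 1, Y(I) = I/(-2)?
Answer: -33542 - I*sqrt(35)/10 ≈ -33542.0 - 0.59161*I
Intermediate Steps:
Y(I) = -I/2 (Y(I) = I*(-1/2) = -I/2)
f(R) = 7/sqrt(R) (f(R) = (1*(7/R + 0))*sqrt(R) = (1*(7/R))*sqrt(R) = (7/R)*sqrt(R) = 7/sqrt(R))
-33542 + f(-140) = -33542 + 7/sqrt(-140) = -33542 + 7*(-I*sqrt(35)/70) = -33542 - I*sqrt(35)/10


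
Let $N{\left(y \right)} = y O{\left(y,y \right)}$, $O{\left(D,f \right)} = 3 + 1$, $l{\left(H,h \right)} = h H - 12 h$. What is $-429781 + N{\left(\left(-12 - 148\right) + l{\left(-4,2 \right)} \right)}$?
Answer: $-430549$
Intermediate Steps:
$l{\left(H,h \right)} = - 12 h + H h$ ($l{\left(H,h \right)} = H h - 12 h = - 12 h + H h$)
$O{\left(D,f \right)} = 4$
$N{\left(y \right)} = 4 y$ ($N{\left(y \right)} = y 4 = 4 y$)
$-429781 + N{\left(\left(-12 - 148\right) + l{\left(-4,2 \right)} \right)} = -429781 + 4 \left(\left(-12 - 148\right) + 2 \left(-12 - 4\right)\right) = -429781 + 4 \left(-160 + 2 \left(-16\right)\right) = -429781 + 4 \left(-160 - 32\right) = -429781 + 4 \left(-192\right) = -429781 - 768 = -430549$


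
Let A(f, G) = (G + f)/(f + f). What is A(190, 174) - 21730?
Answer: -2064259/95 ≈ -21729.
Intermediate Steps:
A(f, G) = (G + f)/(2*f) (A(f, G) = (G + f)/((2*f)) = (G + f)*(1/(2*f)) = (G + f)/(2*f))
A(190, 174) - 21730 = (½)*(174 + 190)/190 - 21730 = (½)*(1/190)*364 - 21730 = 91/95 - 21730 = -2064259/95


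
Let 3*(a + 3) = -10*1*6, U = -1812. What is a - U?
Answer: 1789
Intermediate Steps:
a = -23 (a = -3 + (-10*1*6)/3 = -3 + (-10*6)/3 = -3 + (1/3)*(-60) = -3 - 20 = -23)
a - U = -23 - 1*(-1812) = -23 + 1812 = 1789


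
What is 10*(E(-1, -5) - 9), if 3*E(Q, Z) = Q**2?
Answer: -260/3 ≈ -86.667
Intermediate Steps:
E(Q, Z) = Q**2/3
10*(E(-1, -5) - 9) = 10*((1/3)*(-1)**2 - 9) = 10*((1/3)*1 - 9) = 10*(1/3 - 9) = 10*(-26/3) = -260/3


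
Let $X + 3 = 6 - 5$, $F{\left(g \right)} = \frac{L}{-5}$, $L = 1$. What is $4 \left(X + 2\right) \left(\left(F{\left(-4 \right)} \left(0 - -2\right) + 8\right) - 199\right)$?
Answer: $0$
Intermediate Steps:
$F{\left(g \right)} = - \frac{1}{5}$ ($F{\left(g \right)} = 1 \frac{1}{-5} = 1 \left(- \frac{1}{5}\right) = - \frac{1}{5}$)
$X = -2$ ($X = -3 + \left(6 - 5\right) = -3 + 1 = -2$)
$4 \left(X + 2\right) \left(\left(F{\left(-4 \right)} \left(0 - -2\right) + 8\right) - 199\right) = 4 \left(-2 + 2\right) \left(\left(- \frac{0 - -2}{5} + 8\right) - 199\right) = 4 \cdot 0 \left(\left(- \frac{0 + 2}{5} + 8\right) - 199\right) = 0 \left(\left(\left(- \frac{1}{5}\right) 2 + 8\right) - 199\right) = 0 \left(\left(- \frac{2}{5} + 8\right) - 199\right) = 0 \left(\frac{38}{5} - 199\right) = 0 \left(- \frac{957}{5}\right) = 0$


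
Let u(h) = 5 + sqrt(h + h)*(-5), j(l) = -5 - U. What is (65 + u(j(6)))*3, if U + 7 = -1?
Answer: 210 - 15*sqrt(6) ≈ 173.26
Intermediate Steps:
U = -8 (U = -7 - 1 = -8)
j(l) = 3 (j(l) = -5 - 1*(-8) = -5 + 8 = 3)
u(h) = 5 - 5*sqrt(2)*sqrt(h) (u(h) = 5 + sqrt(2*h)*(-5) = 5 + (sqrt(2)*sqrt(h))*(-5) = 5 - 5*sqrt(2)*sqrt(h))
(65 + u(j(6)))*3 = (65 + (5 - 5*sqrt(2)*sqrt(3)))*3 = (65 + (5 - 5*sqrt(6)))*3 = (70 - 5*sqrt(6))*3 = 210 - 15*sqrt(6)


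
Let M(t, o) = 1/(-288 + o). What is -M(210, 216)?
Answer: 1/72 ≈ 0.013889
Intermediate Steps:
-M(210, 216) = -1/(-288 + 216) = -1/(-72) = -1*(-1/72) = 1/72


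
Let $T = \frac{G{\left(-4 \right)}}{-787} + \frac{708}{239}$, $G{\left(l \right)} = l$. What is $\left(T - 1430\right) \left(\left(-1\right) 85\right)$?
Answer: $\frac{22815261230}{188093} \approx 1.213 \cdot 10^{5}$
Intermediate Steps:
$T = \frac{558152}{188093}$ ($T = - \frac{4}{-787} + \frac{708}{239} = \left(-4\right) \left(- \frac{1}{787}\right) + 708 \cdot \frac{1}{239} = \frac{4}{787} + \frac{708}{239} = \frac{558152}{188093} \approx 2.9674$)
$\left(T - 1430\right) \left(\left(-1\right) 85\right) = \left(\frac{558152}{188093} - 1430\right) \left(\left(-1\right) 85\right) = \left(- \frac{268414838}{188093}\right) \left(-85\right) = \frac{22815261230}{188093}$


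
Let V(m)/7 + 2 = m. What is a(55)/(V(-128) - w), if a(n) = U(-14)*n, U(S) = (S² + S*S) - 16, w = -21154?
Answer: 5170/5061 ≈ 1.0215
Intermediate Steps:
U(S) = -16 + 2*S² (U(S) = (S² + S²) - 16 = 2*S² - 16 = -16 + 2*S²)
a(n) = 376*n (a(n) = (-16 + 2*(-14)²)*n = (-16 + 2*196)*n = (-16 + 392)*n = 376*n)
V(m) = -14 + 7*m
a(55)/(V(-128) - w) = (376*55)/((-14 + 7*(-128)) - 1*(-21154)) = 20680/((-14 - 896) + 21154) = 20680/(-910 + 21154) = 20680/20244 = 20680*(1/20244) = 5170/5061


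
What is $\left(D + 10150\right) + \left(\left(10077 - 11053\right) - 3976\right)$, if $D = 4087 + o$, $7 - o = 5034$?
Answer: $4258$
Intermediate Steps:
$o = -5027$ ($o = 7 - 5034 = -5027$)
$D = -940$ ($D = 4087 - 5027 = -940$)
$\left(D + 10150\right) + \left(\left(10077 - 11053\right) - 3976\right) = \left(-940 + 10150\right) + \left(\left(10077 - 11053\right) - 3976\right) = 9210 - 4952 = 4258$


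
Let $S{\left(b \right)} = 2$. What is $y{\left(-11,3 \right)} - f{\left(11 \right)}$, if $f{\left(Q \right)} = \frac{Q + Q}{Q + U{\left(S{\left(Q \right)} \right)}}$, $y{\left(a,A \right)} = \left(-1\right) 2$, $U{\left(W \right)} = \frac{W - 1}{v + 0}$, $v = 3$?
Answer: $- \frac{67}{17} \approx -3.9412$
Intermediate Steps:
$U{\left(W \right)} = - \frac{1}{3} + \frac{W}{3}$ ($U{\left(W \right)} = \frac{W - 1}{3 + 0} = \frac{-1 + W}{3} = \left(-1 + W\right) \frac{1}{3} = - \frac{1}{3} + \frac{W}{3}$)
$y{\left(a,A \right)} = -2$
$f{\left(Q \right)} = \frac{2 Q}{\frac{1}{3} + Q}$ ($f{\left(Q \right)} = \frac{Q + Q}{Q + \left(- \frac{1}{3} + \frac{1}{3} \cdot 2\right)} = \frac{2 Q}{Q + \left(- \frac{1}{3} + \frac{2}{3}\right)} = \frac{2 Q}{Q + \frac{1}{3}} = \frac{2 Q}{\frac{1}{3} + Q}$)
$y{\left(-11,3 \right)} - f{\left(11 \right)} = -2 - 6 \cdot 11 \frac{1}{1 + 3 \cdot 11} = -2 - 6 \cdot 11 \frac{1}{1 + 33} = -2 - 6 \cdot 11 \cdot \frac{1}{34} = -2 - \frac{33}{17} = - \frac{67}{17}$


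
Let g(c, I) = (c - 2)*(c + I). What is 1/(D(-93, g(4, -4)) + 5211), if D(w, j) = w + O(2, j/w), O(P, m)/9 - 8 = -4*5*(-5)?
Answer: 1/6090 ≈ 0.00016420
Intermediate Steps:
O(P, m) = 972 (O(P, m) = 72 + 9*(-4*5*(-5)) = 72 + 9*(-20*(-5)) = 72 + 9*100 = 72 + 900 = 972)
g(c, I) = (-2 + c)*(I + c)
D(w, j) = 972 + w (D(w, j) = w + 972 = 972 + w)
1/(D(-93, g(4, -4)) + 5211) = 1/((972 - 93) + 5211) = 1/(879 + 5211) = 1/6090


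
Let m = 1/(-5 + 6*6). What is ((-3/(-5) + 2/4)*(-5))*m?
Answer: -11/62 ≈ -0.17742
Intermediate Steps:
m = 1/31 (m = 1/(-5 + 36) = 1/31 ≈ 0.032258)
((-3/(-5) + 2/4)*(-5))*m = ((-3/(-5) + 2/4)*(-5))*(1/31) = ((-3*(-⅕) + 2*(¼))*(-5))*(1/31) = ((⅗ + ½)*(-5))*(1/31) = ((11/10)*(-5))*(1/31) = -11/2*1/31 = -11/62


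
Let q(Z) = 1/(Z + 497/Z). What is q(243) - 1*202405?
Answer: -12052407887/59546 ≈ -2.0241e+5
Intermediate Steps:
q(243) - 1*202405 = 243/(497 + 243²) - 1*202405 = 243/(497 + 59049) - 202405 = 243/59546 - 202405 = -12052407887/59546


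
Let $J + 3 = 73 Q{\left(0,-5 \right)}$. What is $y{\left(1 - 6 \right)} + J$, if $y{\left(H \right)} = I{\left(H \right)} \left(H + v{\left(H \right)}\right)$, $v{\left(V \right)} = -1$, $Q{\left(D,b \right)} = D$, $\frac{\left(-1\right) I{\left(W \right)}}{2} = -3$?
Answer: $-39$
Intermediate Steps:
$I{\left(W \right)} = 6$ ($I{\left(W \right)} = \left(-2\right) \left(-3\right) = 6$)
$y{\left(H \right)} = -6 + 6 H$ ($y{\left(H \right)} = 6 \left(H - 1\right) = 6 \left(-1 + H\right) = -6 + 6 H$)
$J = -3$ ($J = -3 + 73 \cdot 0 = -3 + 0 = -3$)
$y{\left(1 - 6 \right)} + J = \left(-6 + 6 \left(1 - 6\right)\right) - 3 = \left(-6 + 6 \left(-5\right)\right) - 3 = \left(-6 - 30\right) - 3 = -36 - 3 = -39$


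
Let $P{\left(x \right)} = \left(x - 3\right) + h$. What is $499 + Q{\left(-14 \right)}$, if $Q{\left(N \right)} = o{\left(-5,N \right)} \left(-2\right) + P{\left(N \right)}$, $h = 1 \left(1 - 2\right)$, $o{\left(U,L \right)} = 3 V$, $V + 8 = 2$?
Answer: $517$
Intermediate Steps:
$V = -6$ ($V = -8 + 2 = -6$)
$o{\left(U,L \right)} = -18$ ($o{\left(U,L \right)} = 3 \left(-6\right) = -18$)
$h = -1$ ($h = 1 \left(-1\right) = -1$)
$P{\left(x \right)} = -4 + x$ ($P{\left(x \right)} = \left(x - 3\right) - 1 = \left(-3 + x\right) - 1 = -4 + x$)
$Q{\left(N \right)} = 32 + N$ ($Q{\left(N \right)} = \left(-18\right) \left(-2\right) + \left(-4 + N\right) = 36 + \left(-4 + N\right) = 32 + N$)
$499 + Q{\left(-14 \right)} = 499 + \left(32 - 14\right) = 499 + 18 = 517$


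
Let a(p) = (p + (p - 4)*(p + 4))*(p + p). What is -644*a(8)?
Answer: -577024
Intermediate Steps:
a(p) = 2*p*(p + (-4 + p)*(4 + p)) (a(p) = (p + (-4 + p)*(4 + p))*(2*p) = 2*p*(p + (-4 + p)*(4 + p)))
-644*a(8) = -1288*8*(-16 + 8 + 8²) = -1288*8*(-16 + 8 + 64) = -1288*8*56 = -644*896 = -577024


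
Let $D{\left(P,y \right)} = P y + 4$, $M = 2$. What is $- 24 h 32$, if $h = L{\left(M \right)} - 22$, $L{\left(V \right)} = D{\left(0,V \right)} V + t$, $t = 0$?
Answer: $10752$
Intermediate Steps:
$D{\left(P,y \right)} = 4 + P y$
$L{\left(V \right)} = 4 V$ ($L{\left(V \right)} = \left(4 + 0 V\right) V + 0 = \left(4 + 0\right) V + 0 = 4 V + 0 = 4 V$)
$h = -14$ ($h = 4 \cdot 2 - 22 = 8 - 22 = -14$)
$- 24 h 32 = \left(-24\right) \left(-14\right) 32 = 336 \cdot 32 = 10752$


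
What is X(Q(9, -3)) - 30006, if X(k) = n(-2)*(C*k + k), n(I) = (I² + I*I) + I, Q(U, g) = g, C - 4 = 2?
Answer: -30132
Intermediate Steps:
C = 6 (C = 4 + 2 = 6)
n(I) = I + 2*I² (n(I) = (I² + I²) + I = 2*I² + I = I + 2*I²)
X(k) = 42*k (X(k) = (-2*(1 + 2*(-2)))*(6*k + k) = (-2*(1 - 4))*(7*k) = (-2*(-3))*(7*k) = 6*(7*k) = 42*k)
X(Q(9, -3)) - 30006 = 42*(-3) - 30006 = -126 - 30006 = -30132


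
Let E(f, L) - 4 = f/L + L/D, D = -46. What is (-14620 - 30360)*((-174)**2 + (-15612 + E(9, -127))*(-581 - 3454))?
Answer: -8277052592116230/2921 ≈ -2.8336e+12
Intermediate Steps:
E(f, L) = 4 - L/46 + f/L (E(f, L) = 4 + (f/L + L/(-46)) = 4 + (f/L + L*(-1/46)) = 4 + (f/L - L/46) = 4 + (-L/46 + f/L) = 4 - L/46 + f/L)
(-14620 - 30360)*((-174)**2 + (-15612 + E(9, -127))*(-581 - 3454)) = (-14620 - 30360)*((-174)**2 + (-15612 + (4 - 1/46*(-127) + 9/(-127)))*(-581 - 3454)) = -44980*(30276 + (-15612 + (4 + 127/46 + 9*(-1/127)))*(-4035)) = -44980*(30276 + (-15612 + (4 + 127/46 - 9/127))*(-4035)) = -44980*(30276 + (-15612 + 39083/5842)*(-4035)) = -44980*(30276 - 91166221/5842*(-4035)) = -44980*(30276 + 367855701735/5842) = -44980*368032574127/5842 = -8277052592116230/2921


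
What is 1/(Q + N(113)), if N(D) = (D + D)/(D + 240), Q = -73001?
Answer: -353/25769127 ≈ -1.3699e-5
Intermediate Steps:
N(D) = 2*D/(240 + D) (N(D) = (2*D)/(240 + D) = 2*D/(240 + D))
1/(Q + N(113)) = 1/(-73001 + 2*113/(240 + 113)) = 1/(-73001 + 2*113/353) = 1/(-73001 + 2*113*(1/353)) = 1/(-73001 + 226/353) = 1/(-25769127/353) = -353/25769127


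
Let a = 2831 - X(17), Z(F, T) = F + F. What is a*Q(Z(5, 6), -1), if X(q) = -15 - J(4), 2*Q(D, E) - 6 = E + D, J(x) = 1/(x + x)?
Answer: 341535/16 ≈ 21346.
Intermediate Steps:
J(x) = 1/(2*x)
Z(F, T) = 2*F
Q(D, E) = 3 + D/2 + E/2 (Q(D, E) = 3 + (E + D)/2 = 3 + (D + E)/2 = 3 + (D/2 + E/2) = 3 + D/2 + E/2)
X(q) = -121/8 (X(q) = -15 - 1/(2*4) = -15 - 1*⅛ = -15 - ⅛ = -121/8)
a = 22769/8 (a = 2831 - 1*(-121/8) = 2831 + 121/8 = 22769/8 ≈ 2846.1)
a*Q(Z(5, 6), -1) = 22769*(3 + (2*5)/2 + (½)*(-1))/8 = 22769*(3 + (½)*10 - ½)/8 = 22769*(3 + 5 - ½)/8 = (22769/8)*(15/2) = 341535/16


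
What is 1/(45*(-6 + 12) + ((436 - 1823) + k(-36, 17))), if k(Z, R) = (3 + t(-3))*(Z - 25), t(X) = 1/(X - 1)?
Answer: -4/5139 ≈ -0.00077836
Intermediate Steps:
t(X) = 1/(-1 + X)
k(Z, R) = -275/4 + 11*Z/4 (k(Z, R) = (3 + 1/(-1 - 3))*(Z - 25) = (3 + 1/(-4))*(-25 + Z) = (3 - 1/4)*(-25 + Z) = 11*(-25 + Z)/4 = -275/4 + 11*Z/4)
1/(45*(-6 + 12) + ((436 - 1823) + k(-36, 17))) = 1/(45*(-6 + 12) + ((436 - 1823) + (-275/4 + (11/4)*(-36)))) = 1/(45*6 + (-1387 + (-275/4 - 99))) = 1/(270 + (-1387 - 671/4)) = 1/(270 - 6219/4) = 1/(-5139/4) = -4/5139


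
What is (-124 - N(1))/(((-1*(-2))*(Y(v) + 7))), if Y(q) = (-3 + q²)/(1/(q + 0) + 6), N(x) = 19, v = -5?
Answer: -4147/626 ≈ -6.6246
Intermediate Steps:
Y(q) = (-3 + q²)/(6 + 1/q) (Y(q) = (-3 + q²)/(1/q + 6) = (-3 + q²)/(6 + 1/q))
(-124 - N(1))/(((-1*(-2))*(Y(v) + 7))) = (-124 - 1*19)/(((-1*(-2))*(-5*(-3 + (-5)²)/(1 + 6*(-5)) + 7))) = (-124 - 19)/((2*(-5*(-3 + 25)/(1 - 30) + 7))) = -143*1/(2*(-5*22/(-29) + 7)) = -143*1/(2*(-5*(-1/29)*22 + 7)) = -143*1/(2*(110/29 + 7)) = -143/(2*(313/29)) = -143/626/29 = -143*29/626 = -4147/626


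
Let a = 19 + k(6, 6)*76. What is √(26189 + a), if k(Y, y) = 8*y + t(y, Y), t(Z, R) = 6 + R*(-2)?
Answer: 70*√6 ≈ 171.46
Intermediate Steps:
t(Z, R) = 6 - 2*R
k(Y, y) = 6 - 2*Y + 8*y (k(Y, y) = 8*y + (6 - 2*Y) = 6 - 2*Y + 8*y)
a = 3211 (a = 19 + (6 - 2*6 + 8*6)*76 = 19 + (6 - 12 + 48)*76 = 19 + 42*76 = 19 + 3192 = 3211)
√(26189 + a) = √(26189 + 3211) = √29400 = 70*√6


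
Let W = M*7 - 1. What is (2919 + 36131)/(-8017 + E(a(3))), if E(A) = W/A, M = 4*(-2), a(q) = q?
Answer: -19525/4018 ≈ -4.8594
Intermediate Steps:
M = -8
W = -57 (W = -8*7 - 1 = -56 - 1 = -57)
E(A) = -57/A
(2919 + 36131)/(-8017 + E(a(3))) = (2919 + 36131)/(-8017 - 57/3) = 39050/(-8017 - 57*⅓) = 39050/(-8017 - 19) = 39050/(-8036) = 39050*(-1/8036) = -19525/4018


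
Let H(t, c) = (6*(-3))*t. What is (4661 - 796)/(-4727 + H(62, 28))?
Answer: -3865/5843 ≈ -0.66148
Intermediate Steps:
H(t, c) = -18*t
(4661 - 796)/(-4727 + H(62, 28)) = (4661 - 796)/(-4727 - 18*62) = 3865/(-4727 - 1116) = 3865/(-5843) = 3865*(-1/5843) = -3865/5843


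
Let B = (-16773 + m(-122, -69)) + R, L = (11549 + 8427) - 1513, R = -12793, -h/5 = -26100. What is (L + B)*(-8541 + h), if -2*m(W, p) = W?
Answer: -1346671278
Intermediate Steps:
h = 130500 (h = -5*(-26100) = 130500)
m(W, p) = -W/2
L = 18463 (L = 19976 - 1513 = 18463)
B = -29505 (B = (-16773 - ½*(-122)) - 12793 = (-16773 + 61) - 12793 = -16712 - 12793 = -29505)
(L + B)*(-8541 + h) = (18463 - 29505)*(-8541 + 130500) = -11042*121959 = -1346671278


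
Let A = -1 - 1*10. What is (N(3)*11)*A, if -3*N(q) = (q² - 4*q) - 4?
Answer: -847/3 ≈ -282.33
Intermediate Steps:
A = -11 (A = -1 - 10 = -11)
N(q) = 4/3 - q²/3 + 4*q/3 (N(q) = -((q² - 4*q) - 4)/3 = -(-4 + q² - 4*q)/3 = 4/3 - q²/3 + 4*q/3)
(N(3)*11)*A = ((4/3 - ⅓*3² + (4/3)*3)*11)*(-11) = ((4/3 - ⅓*9 + 4)*11)*(-11) = ((4/3 - 3 + 4)*11)*(-11) = ((7/3)*11)*(-11) = (77/3)*(-11) = -847/3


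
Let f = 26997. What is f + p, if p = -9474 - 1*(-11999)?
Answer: 29522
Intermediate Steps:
p = 2525 (p = -9474 + 11999 = 2525)
f + p = 26997 + 2525 = 29522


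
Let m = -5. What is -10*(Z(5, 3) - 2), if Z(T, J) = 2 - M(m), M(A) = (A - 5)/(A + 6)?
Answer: -100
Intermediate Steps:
M(A) = (-5 + A)/(6 + A)
Z(T, J) = 12 (Z(T, J) = 2 - (-5 - 5)/(6 - 5) = 2 - (-10)/1 = 2 - (-10) = 2 - 1*(-10) = 2 + 10 = 12)
-10*(Z(5, 3) - 2) = -10*(12 - 2) = -10*10 = -100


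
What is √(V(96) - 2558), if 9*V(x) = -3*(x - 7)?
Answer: I*√23289/3 ≈ 50.869*I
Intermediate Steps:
V(x) = 7/3 - x/3 (V(x) = (-3*(x - 7))/9 = (-3*(-7 + x))/9 = (21 - 3*x)/9 = 7/3 - x/3)
√(V(96) - 2558) = √((7/3 - ⅓*96) - 2558) = √((7/3 - 32) - 2558) = √(-89/3 - 2558) = √(-7763/3) = I*√23289/3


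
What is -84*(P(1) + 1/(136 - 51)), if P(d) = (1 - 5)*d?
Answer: 28476/85 ≈ 335.01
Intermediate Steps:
P(d) = -4*d
-84*(P(1) + 1/(136 - 51)) = -84*(-4*1 + 1/(136 - 51)) = -84*(-4 + 1/85) = -84*(-339/85) = 28476/85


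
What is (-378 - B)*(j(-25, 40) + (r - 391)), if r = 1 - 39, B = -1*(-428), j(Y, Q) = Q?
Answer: 313534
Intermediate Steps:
B = 428
r = -38
(-378 - B)*(j(-25, 40) + (r - 391)) = (-378 - 1*428)*(40 + (-38 - 391)) = (-378 - 428)*(40 - 429) = -806*(-389) = 313534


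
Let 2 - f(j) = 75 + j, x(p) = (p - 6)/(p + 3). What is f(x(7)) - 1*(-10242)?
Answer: 101689/10 ≈ 10169.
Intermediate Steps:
x(p) = (-6 + p)/(3 + p)
f(j) = -73 - j (f(j) = 2 - (75 + j) = 2 + (-75 - j) = -73 - j)
f(x(7)) - 1*(-10242) = (-73 - (-6 + 7)/(3 + 7)) - 1*(-10242) = (-73 - 1/10) + 10242 = -731/10 + 10242 = 101689/10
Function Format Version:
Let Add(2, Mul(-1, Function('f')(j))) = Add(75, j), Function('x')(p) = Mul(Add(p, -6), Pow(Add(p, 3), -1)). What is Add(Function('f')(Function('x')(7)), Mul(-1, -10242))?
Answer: Rational(101689, 10) ≈ 10169.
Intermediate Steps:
Function('x')(p) = Mul(Pow(Add(3, p), -1), Add(-6, p)) (Function('x')(p) = Mul(Add(-6, p), Pow(Add(3, p), -1)) = Mul(Pow(Add(3, p), -1), Add(-6, p)))
Function('f')(j) = Add(-73, Mul(-1, j)) (Function('f')(j) = Add(2, Mul(-1, Add(75, j))) = Add(2, Add(-75, Mul(-1, j))) = Add(-73, Mul(-1, j)))
Add(Function('f')(Function('x')(7)), Mul(-1, -10242)) = Add(Add(-73, Mul(-1, Mul(Pow(Add(3, 7), -1), Add(-6, 7)))), Mul(-1, -10242)) = Add(Add(-73, Mul(-1, Mul(Pow(10, -1), 1))), 10242) = Add(Add(-73, Mul(-1, Mul(Rational(1, 10), 1))), 10242) = Add(Add(-73, Mul(-1, Rational(1, 10))), 10242) = Add(Add(-73, Rational(-1, 10)), 10242) = Add(Rational(-731, 10), 10242) = Rational(101689, 10)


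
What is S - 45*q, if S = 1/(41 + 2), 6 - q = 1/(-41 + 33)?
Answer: -94807/344 ≈ -275.60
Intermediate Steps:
q = 49/8 (q = 6 - 1/(-41 + 33) = 6 - 1/(-8) = 6 - 1*(-⅛) = 6 + ⅛ = 49/8 ≈ 6.1250)
S = 1/43 ≈ 0.023256
S - 45*q = 1/43 - 45*49/8 = 1/43 - 2205/8 = -94807/344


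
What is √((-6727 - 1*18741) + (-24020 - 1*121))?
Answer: I*√49609 ≈ 222.73*I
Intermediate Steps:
√((-6727 - 1*18741) + (-24020 - 1*121)) = √((-6727 - 18741) + (-24020 - 121)) = √(-25468 - 24141) = √(-49609) = I*√49609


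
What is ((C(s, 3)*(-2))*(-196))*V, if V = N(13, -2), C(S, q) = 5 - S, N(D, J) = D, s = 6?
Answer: -5096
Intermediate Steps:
V = 13
((C(s, 3)*(-2))*(-196))*V = (((5 - 1*6)*(-2))*(-196))*13 = (((5 - 6)*(-2))*(-196))*13 = (-1*(-2)*(-196))*13 = (2*(-196))*13 = -392*13 = -5096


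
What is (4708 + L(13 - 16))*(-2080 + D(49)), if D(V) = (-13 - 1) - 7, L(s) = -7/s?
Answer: -29689231/3 ≈ -9.8964e+6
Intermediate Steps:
D(V) = -21 (D(V) = -14 - 7 = -21)
(4708 + L(13 - 16))*(-2080 + D(49)) = (4708 - 7/(13 - 16))*(-2080 - 21) = (4708 - 7/(-3))*(-2101) = (4708 - 7*(-1/3))*(-2101) = (4708 + 7/3)*(-2101) = (14131/3)*(-2101) = -29689231/3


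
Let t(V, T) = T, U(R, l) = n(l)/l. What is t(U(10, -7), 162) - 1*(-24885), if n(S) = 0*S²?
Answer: 25047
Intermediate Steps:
n(S) = 0
U(R, l) = 0 (U(R, l) = 0/l = 0)
t(U(10, -7), 162) - 1*(-24885) = 162 - 1*(-24885) = 162 + 24885 = 25047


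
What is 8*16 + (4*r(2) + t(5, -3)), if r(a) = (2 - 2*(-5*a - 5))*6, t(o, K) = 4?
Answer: 900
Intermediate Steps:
r(a) = 72 + 60*a (r(a) = (2 - 2*(-5 - 5*a))*6 = (2 + (10 + 10*a))*6 = (12 + 10*a)*6 = 72 + 60*a)
8*16 + (4*r(2) + t(5, -3)) = 8*16 + (4*(72 + 60*2) + 4) = 128 + (4*(72 + 120) + 4) = 128 + (4*192 + 4) = 128 + (768 + 4) = 128 + 772 = 900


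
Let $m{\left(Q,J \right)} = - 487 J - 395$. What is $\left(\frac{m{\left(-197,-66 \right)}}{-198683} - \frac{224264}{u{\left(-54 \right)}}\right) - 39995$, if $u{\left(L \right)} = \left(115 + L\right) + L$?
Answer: $- \frac{100181952636}{1390781} \approx -72033.0$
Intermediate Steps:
$u{\left(L \right)} = 115 + 2 L$
$m{\left(Q,J \right)} = -395 - 487 J$
$\left(\frac{m{\left(-197,-66 \right)}}{-198683} - \frac{224264}{u{\left(-54 \right)}}\right) - 39995 = \left(\frac{-395 - -32142}{-198683} - \frac{224264}{115 + 2 \left(-54\right)}\right) - 39995 = \left(\left(-395 + 32142\right) \left(- \frac{1}{198683}\right) - \frac{224264}{115 - 108}\right) - 39995 = \left(31747 \left(- \frac{1}{198683}\right) - \frac{224264}{7}\right) - 39995 = \left(- \frac{31747}{198683} - \frac{224264}{7}\right) - 39995 = - \frac{44557666541}{1390781} - 39995 = - \frac{100181952636}{1390781}$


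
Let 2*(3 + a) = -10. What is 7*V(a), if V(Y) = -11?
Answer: -77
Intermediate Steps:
a = -8 (a = -3 + (1/2)*(-10) = -3 - 5 = -8)
7*V(a) = 7*(-11) = -77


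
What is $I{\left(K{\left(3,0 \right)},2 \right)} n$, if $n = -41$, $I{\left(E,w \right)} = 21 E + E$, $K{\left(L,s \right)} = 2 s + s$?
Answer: $0$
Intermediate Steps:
$K{\left(L,s \right)} = 3 s$
$I{\left(E,w \right)} = 22 E$
$I{\left(K{\left(3,0 \right)},2 \right)} n = 22 \cdot 3 \cdot 0 \left(-41\right) = 22 \cdot 0 \left(-41\right) = 0 \left(-41\right) = 0$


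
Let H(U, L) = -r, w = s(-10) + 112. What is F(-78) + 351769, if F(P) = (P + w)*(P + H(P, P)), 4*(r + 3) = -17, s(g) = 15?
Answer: 1393209/4 ≈ 3.4830e+5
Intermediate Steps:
r = -29/4 (r = -3 + (¼)*(-17) = -3 - 17/4 = -29/4 ≈ -7.2500)
w = 127 (w = 15 + 112 = 127)
H(U, L) = 29/4 (H(U, L) = -1*(-29/4) = 29/4)
F(P) = (127 + P)*(29/4 + P) (F(P) = (P + 127)*(P + 29/4) = (127 + P)*(29/4 + P))
F(-78) + 351769 = (3683/4 + (-78)² + (537/4)*(-78)) + 351769 = (3683/4 + 6084 - 20943/2) + 351769 = -13867/4 + 351769 = 1393209/4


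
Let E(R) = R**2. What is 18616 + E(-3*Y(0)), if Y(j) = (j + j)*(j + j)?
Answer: 18616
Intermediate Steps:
Y(j) = 4*j**2 (Y(j) = (2*j)*(2*j) = 4*j**2)
18616 + E(-3*Y(0)) = 18616 + (-12*0**2)**2 = 18616 + (-12*0)**2 = 18616 + (-3*0)**2 = 18616 + 0**2 = 18616 + 0 = 18616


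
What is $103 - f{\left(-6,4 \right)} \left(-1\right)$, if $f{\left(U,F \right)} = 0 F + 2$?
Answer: $105$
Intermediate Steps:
$f{\left(U,F \right)} = 2$ ($f{\left(U,F \right)} = 0 + 2 = 2$)
$103 - f{\left(-6,4 \right)} \left(-1\right) = 103 - 2 \left(-1\right) = 103 - -2 = 103 + 2 = 105$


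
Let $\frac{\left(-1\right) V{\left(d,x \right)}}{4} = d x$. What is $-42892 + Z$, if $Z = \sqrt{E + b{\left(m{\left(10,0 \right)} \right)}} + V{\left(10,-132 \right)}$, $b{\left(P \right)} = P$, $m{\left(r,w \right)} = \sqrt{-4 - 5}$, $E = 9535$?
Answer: $-37612 + \sqrt{9535 + 3 i} \approx -37514.0 + 0.015361 i$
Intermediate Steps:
$V{\left(d,x \right)} = - 4 d x$
$m{\left(r,w \right)} = 3 i$ ($m{\left(r,w \right)} = \sqrt{-9} = 3 i$)
$Z = 5280 + \sqrt{9535 + 3 i}$ ($Z = \sqrt{9535 + 3 i} - 40 \left(-132\right) = \sqrt{9535 + 3 i} + 5280 = 5280 + \sqrt{9535 + 3 i} \approx 5377.6 + 0.015361 i$)
$-42892 + Z = -42892 + \left(5280 + \sqrt{9535 + 3 i}\right) = -37612 + \sqrt{9535 + 3 i}$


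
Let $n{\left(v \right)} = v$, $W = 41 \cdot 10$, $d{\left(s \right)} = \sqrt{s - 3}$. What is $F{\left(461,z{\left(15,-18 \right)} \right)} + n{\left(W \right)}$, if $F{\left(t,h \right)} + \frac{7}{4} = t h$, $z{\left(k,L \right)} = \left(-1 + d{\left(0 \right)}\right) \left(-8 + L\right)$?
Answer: $\frac{49577}{4} - 11986 i \sqrt{3} \approx 12394.0 - 20760.0 i$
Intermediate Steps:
$d{\left(s \right)} = \sqrt{-3 + s}$
$W = 410$
$z{\left(k,L \right)} = \left(-1 + i \sqrt{3}\right) \left(-8 + L\right)$ ($z{\left(k,L \right)} = \left(-1 + \sqrt{-3 + 0}\right) \left(-8 + L\right) = \left(-1 + \sqrt{-3}\right) \left(-8 + L\right) = \left(-1 + i \sqrt{3}\right) \left(-8 + L\right)$)
$F{\left(t,h \right)} = - \frac{7}{4} + h t$ ($F{\left(t,h \right)} = - \frac{7}{4} + t h = - \frac{7}{4} + h t$)
$F{\left(461,z{\left(15,-18 \right)} \right)} + n{\left(W \right)} = \left(- \frac{7}{4} + \left(8 - -18 - 8 i \sqrt{3} + i \left(-18\right) \sqrt{3}\right) 461\right) + 410 = \left(- \frac{7}{4} + \left(8 + 18 - 8 i \sqrt{3} - 18 i \sqrt{3}\right) 461\right) + 410 = \left(- \frac{7}{4} + \left(26 - 26 i \sqrt{3}\right) 461\right) + 410 = \left(- \frac{7}{4} + \left(11986 - 11986 i \sqrt{3}\right)\right) + 410 = \left(\frac{47937}{4} - 11986 i \sqrt{3}\right) + 410 = \frac{49577}{4} - 11986 i \sqrt{3}$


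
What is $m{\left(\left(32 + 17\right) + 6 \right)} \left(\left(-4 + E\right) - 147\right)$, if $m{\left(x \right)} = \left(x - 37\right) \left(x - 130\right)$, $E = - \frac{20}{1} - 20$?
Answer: $257850$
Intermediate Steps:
$E = -40$ ($E = \left(-20\right) 1 - 20 = -20 - 20 = -40$)
$m{\left(x \right)} = \left(-130 + x\right) \left(-37 + x\right)$ ($m{\left(x \right)} = \left(-37 + x\right) \left(-130 + x\right) = \left(-130 + x\right) \left(-37 + x\right)$)
$m{\left(\left(32 + 17\right) + 6 \right)} \left(\left(-4 + E\right) - 147\right) = \left(4810 + \left(\left(32 + 17\right) + 6\right)^{2} - 167 \left(\left(32 + 17\right) + 6\right)\right) \left(\left(-4 - 40\right) - 147\right) = \left(4810 + \left(49 + 6\right)^{2} - 167 \left(49 + 6\right)\right) \left(-44 - 147\right) = \left(4810 + 55^{2} - 9185\right) \left(-191\right) = \left(4810 + 3025 - 9185\right) \left(-191\right) = \left(-1350\right) \left(-191\right) = 257850$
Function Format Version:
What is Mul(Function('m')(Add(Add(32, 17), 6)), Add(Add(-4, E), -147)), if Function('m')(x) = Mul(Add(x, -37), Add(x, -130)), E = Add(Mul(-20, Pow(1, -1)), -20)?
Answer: 257850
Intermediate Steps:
E = -40 (E = Add(Mul(-20, 1), -20) = Add(-20, -20) = -40)
Function('m')(x) = Mul(Add(-130, x), Add(-37, x)) (Function('m')(x) = Mul(Add(-37, x), Add(-130, x)) = Mul(Add(-130, x), Add(-37, x)))
Mul(Function('m')(Add(Add(32, 17), 6)), Add(Add(-4, E), -147)) = Mul(Add(4810, Pow(Add(Add(32, 17), 6), 2), Mul(-167, Add(Add(32, 17), 6))), Add(Add(-4, -40), -147)) = Mul(Add(4810, Pow(Add(49, 6), 2), Mul(-167, Add(49, 6))), Add(-44, -147)) = Mul(Add(4810, Pow(55, 2), Mul(-167, 55)), -191) = Mul(Add(4810, 3025, -9185), -191) = Mul(-1350, -191) = 257850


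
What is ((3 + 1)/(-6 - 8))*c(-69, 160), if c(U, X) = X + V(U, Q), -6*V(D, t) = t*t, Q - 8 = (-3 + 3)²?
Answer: -128/3 ≈ -42.667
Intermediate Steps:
Q = 8 (Q = 8 + (-3 + 3)² = 8 + 0² = 8 + 0 = 8)
V(D, t) = -t²/6 (V(D, t) = -t*t/6 = -t²/6)
c(U, X) = -32/3 + X (c(U, X) = X - ⅙*8² = X - ⅙*64 = X - 32/3 = -32/3 + X)
((3 + 1)/(-6 - 8))*c(-69, 160) = ((3 + 1)/(-6 - 8))*(-32/3 + 160) = (4/(-14))*(448/3) = (4*(-1/14))*(448/3) = -2/7*448/3 = -128/3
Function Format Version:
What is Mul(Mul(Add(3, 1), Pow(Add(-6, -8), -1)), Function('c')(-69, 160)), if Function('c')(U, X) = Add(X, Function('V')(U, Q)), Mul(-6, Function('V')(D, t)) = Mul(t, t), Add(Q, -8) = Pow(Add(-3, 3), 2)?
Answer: Rational(-128, 3) ≈ -42.667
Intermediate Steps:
Q = 8 (Q = Add(8, Pow(Add(-3, 3), 2)) = Add(8, Pow(0, 2)) = Add(8, 0) = 8)
Function('V')(D, t) = Mul(Rational(-1, 6), Pow(t, 2)) (Function('V')(D, t) = Mul(Rational(-1, 6), Mul(t, t)) = Mul(Rational(-1, 6), Pow(t, 2)))
Function('c')(U, X) = Add(Rational(-32, 3), X) (Function('c')(U, X) = Add(X, Mul(Rational(-1, 6), Pow(8, 2))) = Add(X, Mul(Rational(-1, 6), 64)) = Add(X, Rational(-32, 3)) = Add(Rational(-32, 3), X))
Mul(Mul(Add(3, 1), Pow(Add(-6, -8), -1)), Function('c')(-69, 160)) = Mul(Mul(Add(3, 1), Pow(Add(-6, -8), -1)), Add(Rational(-32, 3), 160)) = Mul(Mul(4, Pow(-14, -1)), Rational(448, 3)) = Mul(Mul(4, Rational(-1, 14)), Rational(448, 3)) = Mul(Rational(-2, 7), Rational(448, 3)) = Rational(-128, 3)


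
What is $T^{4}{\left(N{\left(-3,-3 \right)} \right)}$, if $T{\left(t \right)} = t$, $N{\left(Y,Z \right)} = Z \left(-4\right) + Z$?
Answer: $6561$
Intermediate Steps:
$N{\left(Y,Z \right)} = - 3 Z$ ($N{\left(Y,Z \right)} = - 4 Z + Z = - 3 Z$)
$T^{4}{\left(N{\left(-3,-3 \right)} \right)} = \left(\left(-3\right) \left(-3\right)\right)^{4} = 9^{4} = 6561$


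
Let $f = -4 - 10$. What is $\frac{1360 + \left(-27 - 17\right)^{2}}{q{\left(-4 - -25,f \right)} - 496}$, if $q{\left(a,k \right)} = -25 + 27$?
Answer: $- \frac{1648}{247} \approx -6.6721$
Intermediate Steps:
$f = -14$ ($f = -4 - 10 = -14$)
$q{\left(a,k \right)} = 2$
$\frac{1360 + \left(-27 - 17\right)^{2}}{q{\left(-4 - -25,f \right)} - 496} = \frac{1360 + \left(-27 - 17\right)^{2}}{2 - 496} = \frac{1360 + \left(-44\right)^{2}}{-494} = \left(1360 + 1936\right) \left(- \frac{1}{494}\right) = 3296 \left(- \frac{1}{494}\right) = - \frac{1648}{247}$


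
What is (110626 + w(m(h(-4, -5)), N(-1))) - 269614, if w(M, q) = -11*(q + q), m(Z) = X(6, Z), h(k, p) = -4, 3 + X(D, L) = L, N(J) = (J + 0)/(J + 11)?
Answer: -794929/5 ≈ -1.5899e+5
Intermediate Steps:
N(J) = J/(11 + J)
X(D, L) = -3 + L
m(Z) = -3 + Z
w(M, q) = -22*q
(110626 + w(m(h(-4, -5)), N(-1))) - 269614 = (110626 - (-22)/(11 - 1)) - 269614 = (110626 - (-22)/10) - 269614 = (110626 - 22*(-⅒)) - 269614 = (110626 + 11/5) - 269614 = 553141/5 - 269614 = -794929/5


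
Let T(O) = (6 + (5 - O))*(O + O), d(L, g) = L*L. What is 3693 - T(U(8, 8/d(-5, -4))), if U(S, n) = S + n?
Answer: 2280253/625 ≈ 3648.4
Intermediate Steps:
d(L, g) = L**2
T(O) = 2*O*(11 - O) (T(O) = (11 - O)*(2*O) = 2*O*(11 - O))
3693 - T(U(8, 8/d(-5, -4))) = 3693 - 2*(8 + 8/((-5)**2))*(11 - (8 + 8/((-5)**2))) = 3693 - 2*(8 + 8/25)*(11 - (8 + 8/25)) = 3693 - 2*208*(11 - 1*208/25)/25 = 3693 - 2*208*(11 - 208/25)/25 = 3693 - 2*208*67/(25*25) = 3693 - 1*27872/625 = 3693 - 27872/625 = 2280253/625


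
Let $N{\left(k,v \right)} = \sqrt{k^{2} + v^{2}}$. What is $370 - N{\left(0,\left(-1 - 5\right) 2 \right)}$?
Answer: $358$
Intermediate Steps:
$370 - N{\left(0,\left(-1 - 5\right) 2 \right)} = 370 - \sqrt{0^{2} + \left(\left(-1 - 5\right) 2\right)^{2}} = 370 - \sqrt{0 + \left(\left(-6\right) 2\right)^{2}} = 370 - \sqrt{0 + \left(-12\right)^{2}} = 370 - \sqrt{0 + 144} = 370 - \sqrt{144} = 370 - 12 = 358$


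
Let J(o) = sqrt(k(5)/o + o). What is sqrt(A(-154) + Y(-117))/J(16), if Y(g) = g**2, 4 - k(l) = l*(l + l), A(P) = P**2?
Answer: 2*sqrt(314202)/21 ≈ 53.385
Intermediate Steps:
k(l) = 4 - 2*l**2 (k(l) = 4 - l*(l + l) = 4 - l*2*l = 4 - 2*l**2)
J(o) = sqrt(o - 46/o) (J(o) = sqrt((4 - 2*5**2)/o + o) = sqrt((4 - 2*25)/o + o) = sqrt((4 - 50)/o + o) = sqrt(-46/o + o) = sqrt(o - 46/o))
sqrt(A(-154) + Y(-117))/J(16) = sqrt((-154)**2 + (-117)**2)/(sqrt(16 - 46/16)) = sqrt(23716 + 13689)/(sqrt(16 - 46*1/16)) = sqrt(37405)/(sqrt(16 - 23/8)) = sqrt(37405)/(sqrt(105/8)) = sqrt(37405)/((sqrt(210)/4)) = sqrt(37405)*(2*sqrt(210)/105) = 2*sqrt(314202)/21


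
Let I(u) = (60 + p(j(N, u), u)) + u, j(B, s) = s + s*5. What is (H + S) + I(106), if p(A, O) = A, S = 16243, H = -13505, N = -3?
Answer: 3540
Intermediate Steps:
j(B, s) = 6*s (j(B, s) = s + 5*s = 6*s)
I(u) = 60 + 7*u (I(u) = (60 + 6*u) + u = 60 + 7*u)
(H + S) + I(106) = (-13505 + 16243) + (60 + 7*106) = 2738 + (60 + 742) = 2738 + 802 = 3540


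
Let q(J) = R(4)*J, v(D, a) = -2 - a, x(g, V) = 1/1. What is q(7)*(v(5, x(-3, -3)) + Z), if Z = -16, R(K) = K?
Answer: -532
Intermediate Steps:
x(g, V) = 1
q(J) = 4*J
q(7)*(v(5, x(-3, -3)) + Z) = (4*7)*((-2 - 1*1) - 16) = 28*((-2 - 1) - 16) = 28*(-3 - 16) = 28*(-19) = -532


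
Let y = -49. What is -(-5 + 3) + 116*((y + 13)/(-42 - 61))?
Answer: 4382/103 ≈ 42.544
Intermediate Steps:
-(-5 + 3) + 116*((y + 13)/(-42 - 61)) = -(-5 + 3) + 116*((-49 + 13)/(-42 - 61)) = -1*(-2) + 116*(-36/(-103)) = 2 + 116*(-36*(-1/103)) = 2 + 116*(36/103) = 2 + 4176/103 = 4382/103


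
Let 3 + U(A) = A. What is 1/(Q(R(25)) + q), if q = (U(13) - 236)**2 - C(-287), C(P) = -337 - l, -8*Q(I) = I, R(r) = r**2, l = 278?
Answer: 8/412903 ≈ 1.9375e-5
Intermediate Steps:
U(A) = -3 + A
Q(I) = -I/8
C(P) = -615 (C(P) = -337 - 1*278 = -337 - 278 = -615)
q = 51691 (q = ((-3 + 13) - 236)**2 - 1*(-615) = (10 - 236)**2 + 615 = (-226)**2 + 615 = 51076 + 615 = 51691)
1/(Q(R(25)) + q) = 1/(-1/8*25**2 + 51691) = 1/(-1/8*625 + 51691) = 1/(-625/8 + 51691) = 1/(412903/8) = 8/412903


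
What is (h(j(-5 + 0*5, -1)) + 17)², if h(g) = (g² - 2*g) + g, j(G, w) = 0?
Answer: 289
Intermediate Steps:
h(g) = g² - g
(h(j(-5 + 0*5, -1)) + 17)² = (0*(-1 + 0) + 17)² = (0*(-1) + 17)² = (0 + 17)² = 17² = 289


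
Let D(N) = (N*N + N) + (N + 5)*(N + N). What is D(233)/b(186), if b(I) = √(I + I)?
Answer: 82715*√93/93 ≈ 8577.1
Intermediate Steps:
b(I) = √2*√I (b(I) = √(2*I) = √2*√I)
D(N) = N + N² + 2*N*(5 + N) (D(N) = (N² + N) + (5 + N)*(2*N) = (N + N²) + 2*N*(5 + N) = N + N² + 2*N*(5 + N))
D(233)/b(186) = (233*(11 + 3*233))/((√2*√186)) = (233*(11 + 699))/((2*√93)) = (233*710)*(√93/186) = 165430*(√93/186) = 82715*√93/93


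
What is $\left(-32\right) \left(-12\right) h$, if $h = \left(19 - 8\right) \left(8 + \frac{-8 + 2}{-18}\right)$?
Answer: $35200$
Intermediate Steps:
$h = \frac{275}{3}$ ($h = 11 \left(8 - - \frac{1}{3}\right) = 11 \left(8 + \frac{1}{3}\right) = 11 \cdot \frac{25}{3} = \frac{275}{3} \approx 91.667$)
$\left(-32\right) \left(-12\right) h = \left(-32\right) \left(-12\right) \frac{275}{3} = 384 \cdot \frac{275}{3} = 35200$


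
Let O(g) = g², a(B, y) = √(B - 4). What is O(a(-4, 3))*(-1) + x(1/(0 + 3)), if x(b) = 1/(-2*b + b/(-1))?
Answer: 7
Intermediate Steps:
a(B, y) = √(-4 + B)
x(b) = -1/(3*b) (x(b) = 1/(-2*b + b*(-1)) = 1/(-2*b - b) = 1/(-3*b) = -1/(3*b))
O(a(-4, 3))*(-1) + x(1/(0 + 3)) = (√(-4 - 4))²*(-1) - 1/(3*(1/(0 + 3))) = (√(-8))²*(-1) - 1/(3*(1/3)) = (2*I*√2)²*(-1) - 1/(3*⅓) = -8*(-1) - ⅓*3 = 8 - 1 = 7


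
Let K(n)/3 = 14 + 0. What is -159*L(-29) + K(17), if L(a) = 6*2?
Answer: -1866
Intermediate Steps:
K(n) = 42 (K(n) = 3*(14 + 0) = 3*14 = 42)
L(a) = 12
-159*L(-29) + K(17) = -159*12 + 42 = -1908 + 42 = -1866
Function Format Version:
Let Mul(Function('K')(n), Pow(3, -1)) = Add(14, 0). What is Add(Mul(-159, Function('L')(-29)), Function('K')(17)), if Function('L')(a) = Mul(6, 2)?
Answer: -1866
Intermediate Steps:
Function('K')(n) = 42 (Function('K')(n) = Mul(3, Add(14, 0)) = Mul(3, 14) = 42)
Function('L')(a) = 12
Add(Mul(-159, Function('L')(-29)), Function('K')(17)) = Add(Mul(-159, 12), 42) = Add(-1908, 42) = -1866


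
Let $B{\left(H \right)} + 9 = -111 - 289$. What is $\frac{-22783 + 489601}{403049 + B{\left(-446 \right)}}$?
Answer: $\frac{233409}{201320} \approx 1.1594$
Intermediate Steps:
$B{\left(H \right)} = -409$ ($B{\left(H \right)} = -9 - 400 = -409$)
$\frac{-22783 + 489601}{403049 + B{\left(-446 \right)}} = \frac{-22783 + 489601}{403049 - 409} = \frac{466818}{402640} = 466818 \cdot \frac{1}{402640} = \frac{233409}{201320}$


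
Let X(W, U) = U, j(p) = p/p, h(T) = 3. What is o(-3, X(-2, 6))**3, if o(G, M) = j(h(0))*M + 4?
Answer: 1000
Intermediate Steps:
j(p) = 1
o(G, M) = 4 + M (o(G, M) = 1*M + 4 = M + 4 = 4 + M)
o(-3, X(-2, 6))**3 = (4 + 6)**3 = 10**3 = 1000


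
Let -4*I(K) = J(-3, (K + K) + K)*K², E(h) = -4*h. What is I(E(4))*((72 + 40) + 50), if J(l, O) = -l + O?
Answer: 466560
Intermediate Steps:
J(l, O) = O - l
I(K) = -K²*(3 + 3*K)/4 (I(K) = -(((K + K) + K) - 1*(-3))*K²/4 = -((2*K + K) + 3)*K²/4 = -(3*K + 3)*K²/4 = -(3 + 3*K)*K²/4 = -K²*(3 + 3*K)/4)
I(E(4))*((72 + 40) + 50) = (3*(-4*4)²*(-1 - (-4)*4)/4)*((72 + 40) + 50) = ((¾)*(-16)²*(-1 - 1*(-16)))*(112 + 50) = ((¾)*256*(-1 + 16))*162 = ((¾)*256*15)*162 = 2880*162 = 466560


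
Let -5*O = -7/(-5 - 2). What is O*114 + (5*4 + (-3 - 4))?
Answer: -49/5 ≈ -9.8000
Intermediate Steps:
O = -1/5 (O = -(-7)/(5*(-5 - 2)) = -(-7)/(5*(-7)) = -(-7)*(-1)/(5*7) = -1/5*1 = -1/5 ≈ -0.20000)
O*114 + (5*4 + (-3 - 4)) = -1/5*114 + (5*4 + (-3 - 4)) = -114/5 + (20 - 7) = -114/5 + 13 = -49/5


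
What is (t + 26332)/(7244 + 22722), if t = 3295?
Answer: 29627/29966 ≈ 0.98869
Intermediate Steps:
(t + 26332)/(7244 + 22722) = (3295 + 26332)/(7244 + 22722) = 29627/29966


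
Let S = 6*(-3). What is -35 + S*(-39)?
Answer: 667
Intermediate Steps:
S = -18
-35 + S*(-39) = -35 - 18*(-39) = -35 + 702 = 667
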